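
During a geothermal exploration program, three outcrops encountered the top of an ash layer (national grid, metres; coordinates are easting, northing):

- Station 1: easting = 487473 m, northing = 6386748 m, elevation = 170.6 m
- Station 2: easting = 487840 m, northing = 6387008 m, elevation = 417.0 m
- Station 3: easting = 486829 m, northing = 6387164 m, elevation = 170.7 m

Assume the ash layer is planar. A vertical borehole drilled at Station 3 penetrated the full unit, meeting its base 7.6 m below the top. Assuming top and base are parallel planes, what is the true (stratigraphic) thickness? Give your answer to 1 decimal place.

Let the plane be z = a·easting + b·northing + c.
Station 2−Station 1: 367a + 260b = 246.4;  Station 3−Station 1: −644a + 416b = 0.1.
Solving gives a = 0.32013, b = 0.49582.
|∇z| = √(a²+b²) = 0.59019, so dip δ = arctan(0.59019) = 30.55°.
True thickness = vertical thickness × cos δ = 7.6 × cos 30.55° = 6.5 m.

6.5 m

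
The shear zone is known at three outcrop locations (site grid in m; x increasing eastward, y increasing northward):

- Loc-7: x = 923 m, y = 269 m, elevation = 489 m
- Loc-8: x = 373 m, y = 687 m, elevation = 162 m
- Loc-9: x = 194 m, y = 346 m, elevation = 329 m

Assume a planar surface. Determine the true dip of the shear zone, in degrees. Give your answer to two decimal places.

Let the plane be z = a·x + b·y + c.
Loc-8−Loc-7: −550a + 418b = −327;  Loc-9−Loc-7: −729a + 77b = −160.
Solving gives a = 0.15894, b = −0.57317.
Gradient magnitude |∇z| = √(a² + b²) = √(0.02526 + 0.32852) = 0.59480.
True dip = arctan(0.59480) = 30.74°, dipping toward NNW (azimuth ≈ 345°).

30.74°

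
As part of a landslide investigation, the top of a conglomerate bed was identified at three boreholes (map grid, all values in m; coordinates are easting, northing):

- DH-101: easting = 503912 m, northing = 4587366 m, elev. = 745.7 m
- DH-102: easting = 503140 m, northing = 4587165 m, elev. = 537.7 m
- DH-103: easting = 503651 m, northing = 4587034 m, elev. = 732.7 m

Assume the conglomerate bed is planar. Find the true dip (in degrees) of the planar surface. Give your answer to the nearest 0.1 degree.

21.4°

Let the plane be z = a·easting + b·northing + c.
DH-102−DH-101: −772a − 201b = −208;  DH-103−DH-101: −261a − 332b = −13.
Solving gives a = 0.32595, b = −0.21709.
Gradient magnitude |∇z| = √(a² + b²) = √(0.10624 + 0.04713) = 0.39163.
True dip = arctan(0.39163) = 21.4°, dipping toward WNW (azimuth ≈ 304°).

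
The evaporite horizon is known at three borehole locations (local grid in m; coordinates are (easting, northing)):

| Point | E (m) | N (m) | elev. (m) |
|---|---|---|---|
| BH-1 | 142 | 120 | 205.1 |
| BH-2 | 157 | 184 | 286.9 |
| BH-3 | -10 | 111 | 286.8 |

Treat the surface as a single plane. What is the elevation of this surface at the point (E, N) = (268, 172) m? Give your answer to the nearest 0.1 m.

Let the plane be z = a·E + b·N + c.
BH-2−BH-1: 15a + 64b = 81.8;  BH-3−BH-1: −152a − 9b = 81.7.
Solving gives a = −0.62181, b = 1.42386.
Then c = 205.1 − a·142 − b·120 = 122.53.
At (268, 172): z = −166.6 + 244.9 + 122.53 = 200.8 m.

200.8 m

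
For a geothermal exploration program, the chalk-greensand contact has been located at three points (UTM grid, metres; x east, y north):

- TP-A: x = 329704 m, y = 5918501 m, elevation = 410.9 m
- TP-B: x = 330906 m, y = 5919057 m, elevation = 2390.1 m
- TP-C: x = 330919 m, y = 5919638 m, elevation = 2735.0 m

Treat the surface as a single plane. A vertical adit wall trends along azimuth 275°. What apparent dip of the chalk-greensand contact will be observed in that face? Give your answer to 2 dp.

53.10°

Two edge vectors: TP-A→TP-B = (1202, 556, 1979.2), TP-A→TP-C = (1215, 1137, 2324.1).
Normal n = (TP-A→TP-B) × (TP-A→TP-C) = (-958150.8, -388840.2, 691134).
So ∂z/∂x = −n_x/n_z = 1.38635 and ∂z/∂y = −n_y/n_z = 0.56261.
Unit vector along 275° is (sin 275°, cos 275°) = (-0.9962, 0.0872).
Slope in that direction = a·(-0.9962) + b·(0.0872) = −1.33204.
Apparent dip = arctan|1.33204| = 53.10° (true dip is 56.2°, so apparent ≤ true as expected).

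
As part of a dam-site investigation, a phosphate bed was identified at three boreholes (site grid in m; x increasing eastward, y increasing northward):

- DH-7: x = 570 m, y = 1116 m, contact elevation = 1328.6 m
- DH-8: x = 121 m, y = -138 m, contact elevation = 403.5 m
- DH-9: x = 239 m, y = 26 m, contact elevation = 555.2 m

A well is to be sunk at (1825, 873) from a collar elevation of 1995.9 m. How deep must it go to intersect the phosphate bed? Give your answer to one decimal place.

Let the plane be z = a·x + b·y + c.
DH-8−DH-7: −449a − 1254b = −925.1;  DH-9−DH-7: −331a − 1090b = −773.4.
Solving gives a = 0.518126, b = 0.552202.
Then c = 1328.6 − a·570 − b·1116 = 417.01.
At (1825, 873): z_contact = 945.58 + 482.07 + 417.01 = 1844.66 m.
Depth below ground = 1995.9 − 1844.66 = 151.2 m.

151.2 m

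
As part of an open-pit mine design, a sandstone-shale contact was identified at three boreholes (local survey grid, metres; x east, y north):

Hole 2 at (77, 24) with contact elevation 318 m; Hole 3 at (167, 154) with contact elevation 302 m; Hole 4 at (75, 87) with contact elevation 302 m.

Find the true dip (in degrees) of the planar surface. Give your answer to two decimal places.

17.07°

Two edge vectors: Hole 2→Hole 3 = (90, 130, -16), Hole 2→Hole 4 = (-2, 63, -16).
Normal n = (Hole 2→Hole 3) × (Hole 2→Hole 4) = (-1072, 1472, 5930).
So ∂z/∂x = −n_x/n_z = 0.18078 and ∂z/∂y = −n_y/n_z = −0.24823.
Gradient magnitude |∇z| = √(a² + b²) = √(0.03268 + 0.06162) = 0.30708.
True dip = arctan(0.30708) = 17.07°, dipping toward NW (azimuth ≈ 324°).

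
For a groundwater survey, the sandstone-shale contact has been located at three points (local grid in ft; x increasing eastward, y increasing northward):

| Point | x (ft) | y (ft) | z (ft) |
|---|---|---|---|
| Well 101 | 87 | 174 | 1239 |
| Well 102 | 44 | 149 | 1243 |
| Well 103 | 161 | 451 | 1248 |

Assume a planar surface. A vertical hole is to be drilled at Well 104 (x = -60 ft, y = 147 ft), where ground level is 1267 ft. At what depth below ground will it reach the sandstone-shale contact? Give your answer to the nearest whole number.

Let the plane be z = a·x + b·y + c.
Well 102−Well 101: −43a − 25b = 4;  Well 103−Well 101: 74a + 277b = 9.
Solving gives a = −0.13249, b = 0.06789.
Then c = 1239 − a·87 − b·174 = 1238.71.
At (-60, 147): z_contact = 7.9 + 10.0 + 1238.71 = 1256.6 ft.
Depth below ground = 1267 − 1256.6 = 10 ft.

10 ft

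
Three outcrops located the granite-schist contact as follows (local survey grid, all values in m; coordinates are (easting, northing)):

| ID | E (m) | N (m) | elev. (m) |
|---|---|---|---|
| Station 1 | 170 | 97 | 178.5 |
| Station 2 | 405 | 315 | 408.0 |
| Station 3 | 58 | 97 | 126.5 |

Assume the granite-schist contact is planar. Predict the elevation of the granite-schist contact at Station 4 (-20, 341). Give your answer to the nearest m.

225 m

Let the plane be z = a·E + b·N + c.
Station 2−Station 1: 235a + 218b = 229.5;  Station 3−Station 1: −112a + 0b = −52.
Solving gives a = 0.46429, b = 0.55226.
Then c = 178.5 − a·170 − b·97 = 46.00.
At (-20, 341): z = −9.3 + 188.3 + 46.00 = 225.0 m.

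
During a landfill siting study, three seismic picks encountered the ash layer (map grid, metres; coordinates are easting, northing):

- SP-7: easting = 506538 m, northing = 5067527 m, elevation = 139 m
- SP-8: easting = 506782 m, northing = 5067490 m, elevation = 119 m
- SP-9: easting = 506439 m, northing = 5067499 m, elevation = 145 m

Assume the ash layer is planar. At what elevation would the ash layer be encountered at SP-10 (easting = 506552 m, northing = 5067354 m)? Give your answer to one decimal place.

129.5 m

Let the plane be z = a·easting + b·northing + c.
SP-8−SP-7: 244a − 37b = −20;  SP-9−SP-7: −99a − 28b = 6.
Solving gives a = −0.074511672, b = 0.049166270.
Then c = 139 − a·506538 − b·5067527 = −211269.41.
At (506552, 5067354): z = −37744.0 + 249142.9 − 211269.41 = 129.5 m.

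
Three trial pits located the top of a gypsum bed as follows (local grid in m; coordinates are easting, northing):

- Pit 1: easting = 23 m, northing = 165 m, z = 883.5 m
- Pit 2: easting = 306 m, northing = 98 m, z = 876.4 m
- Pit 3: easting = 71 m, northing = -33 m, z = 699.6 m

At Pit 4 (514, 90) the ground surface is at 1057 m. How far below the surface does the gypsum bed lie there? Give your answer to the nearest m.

145 m

Let the plane be z = a·easting + b·northing + c.
Pit 2−Pit 1: 283a − 67b = −7.1;  Pit 3−Pit 1: 48a − 198b = −183.9.
Solving gives a = 0.20666, b = 0.97889.
Then c = 883.5 − a·23 − b·165 = 717.23.
At (514, 90): z_contact = 106.2 + 88.1 + 717.23 = 911.6 m.
Depth below ground = 1057 − 911.6 = 145 m.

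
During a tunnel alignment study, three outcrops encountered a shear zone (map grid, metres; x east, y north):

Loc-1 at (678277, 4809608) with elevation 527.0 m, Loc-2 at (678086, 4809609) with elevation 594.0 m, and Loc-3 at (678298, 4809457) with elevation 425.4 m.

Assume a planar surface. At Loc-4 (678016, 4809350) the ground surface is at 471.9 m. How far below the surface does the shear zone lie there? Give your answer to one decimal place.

15.3 m

Let the plane be z = a·x + b·y + c.
Loc-2−Loc-1: −191a + 1b = 67;  Loc-3−Loc-1: 21a − 151b = −101.6.
Solving gives a = −0.347515614, b = 0.624517696.
Then c = 527 − a·678277 − b·4809608 = −2767446.46.
At (678016, 4809350): z_contact = −235621.15 + 3003524.18 − 2767446.46 = 456.58 m.
Depth below ground = 471.9 − 456.58 = 15.3 m.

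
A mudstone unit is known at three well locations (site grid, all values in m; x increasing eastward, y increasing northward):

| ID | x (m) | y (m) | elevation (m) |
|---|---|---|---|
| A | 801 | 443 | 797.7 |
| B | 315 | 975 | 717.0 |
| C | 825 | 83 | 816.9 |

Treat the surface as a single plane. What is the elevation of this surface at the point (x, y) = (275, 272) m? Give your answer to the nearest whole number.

Let the plane be z = a·x + b·y + c.
B−A: −486a + 532b = −80.7;  C−A: 24a − 360b = 19.2.
Solving gives a = 0.11614, b = −0.04559.
Then c = 797.7 − a·801 − b·443 = 724.87.
At (275, 272): z = 31.9 − 12.4 + 724.87 = 744.4 m.

744 m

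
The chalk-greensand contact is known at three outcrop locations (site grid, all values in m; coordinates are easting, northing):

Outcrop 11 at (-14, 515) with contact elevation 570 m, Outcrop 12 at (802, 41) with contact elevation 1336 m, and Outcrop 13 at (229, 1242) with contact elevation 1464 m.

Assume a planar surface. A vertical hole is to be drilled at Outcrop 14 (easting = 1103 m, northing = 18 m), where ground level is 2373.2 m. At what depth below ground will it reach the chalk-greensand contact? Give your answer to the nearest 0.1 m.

638.2 m

Let the plane be z = a·easting + b·northing + c.
Outcrop 12−Outcrop 11: 816a − 474b = 766;  Outcrop 13−Outcrop 11: 243a + 727b = 894.
Solving gives a = 1.384272, b = 0.767018.
Then c = 570 − a·-14 − b·515 = 194.37.
At (1103, 18): z_contact = 1526.85 + 13.81 + 194.37 = 1735.02 m.
Depth below ground = 2373.2 − 1735.02 = 638.2 m.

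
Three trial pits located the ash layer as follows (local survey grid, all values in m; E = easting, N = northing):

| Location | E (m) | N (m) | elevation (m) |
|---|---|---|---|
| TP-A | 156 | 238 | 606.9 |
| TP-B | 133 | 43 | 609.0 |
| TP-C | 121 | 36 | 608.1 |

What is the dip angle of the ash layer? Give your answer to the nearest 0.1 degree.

Two edge vectors: TP-A→TP-B = (-23, -195, 2.1), TP-A→TP-C = (-35, -202, 1.2).
Normal n = (TP-A→TP-B) × (TP-A→TP-C) = (190.2, -45.9, -2179).
So ∂z/∂E = −n_x/n_z = 0.08729 and ∂z/∂N = −n_y/n_z = −0.02106.
Gradient magnitude |∇z| = √(a² + b²) = √(0.00762 + 0.00044) = 0.08979.
True dip = arctan(0.08979) = 5.1°, dipping toward WNW (azimuth ≈ 284°).

5.1°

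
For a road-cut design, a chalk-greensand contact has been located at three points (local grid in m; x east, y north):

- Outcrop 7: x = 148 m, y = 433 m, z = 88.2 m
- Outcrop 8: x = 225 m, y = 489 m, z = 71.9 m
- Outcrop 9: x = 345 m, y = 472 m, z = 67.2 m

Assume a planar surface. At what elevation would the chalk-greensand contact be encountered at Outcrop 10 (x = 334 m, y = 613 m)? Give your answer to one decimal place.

39.9 m

Two edge vectors: Outcrop 7→Outcrop 8 = (77, 56, -16.3), Outcrop 7→Outcrop 9 = (197, 39, -21).
Normal n = (Outcrop 7→Outcrop 8) × (Outcrop 7→Outcrop 9) = (-540.3, -1594.1, -8029).
So ∂z/∂x = −n_x/n_z = −0.06729 and ∂z/∂y = −n_y/n_z = −0.19854.
Intercept c from Outcrop 7: 88.2 + 9.96 + 85.97 = 184.13.
At (334, 613): z = −22.5 − 121.7 + 184.13 = 39.9 m.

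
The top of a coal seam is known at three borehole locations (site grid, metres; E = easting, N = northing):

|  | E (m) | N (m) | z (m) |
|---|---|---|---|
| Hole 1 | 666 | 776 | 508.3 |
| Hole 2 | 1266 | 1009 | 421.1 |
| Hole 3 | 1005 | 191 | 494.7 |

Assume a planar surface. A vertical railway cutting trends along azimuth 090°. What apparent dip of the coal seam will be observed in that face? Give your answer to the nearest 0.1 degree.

Let the plane be z = a·E + b·N + c.
Hole 2−Hole 1: 600a + 233b = −87.2;  Hole 3−Hole 1: 339a − 585b = −13.6.
Solving gives a = −0.12601, b = −0.04977.
Unit vector along 090° is (sin 90°, cos 90°) = (1.0000, 0.0000).
Slope in that direction = a·(1.0000) + b·(0.0000) = −0.12601.
Apparent dip = arctan|0.12601| = 7.2° (true dip is 7.7°, so apparent ≤ true as expected).

7.2°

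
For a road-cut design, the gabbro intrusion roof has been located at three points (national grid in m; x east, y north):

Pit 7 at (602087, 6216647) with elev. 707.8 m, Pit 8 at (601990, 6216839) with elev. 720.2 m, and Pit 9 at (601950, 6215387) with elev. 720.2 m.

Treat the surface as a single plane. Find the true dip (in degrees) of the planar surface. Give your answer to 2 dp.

Two edge vectors: Pit 7→Pit 8 = (-97, 192, 12.4), Pit 7→Pit 9 = (-137, -1260, 12.4).
Normal n = (Pit 7→Pit 8) × (Pit 7→Pit 9) = (18004.8, -496, 148524).
So ∂z/∂x = −n_x/n_z = −0.12122 and ∂z/∂y = −n_y/n_z = 0.00334.
Gradient magnitude |∇z| = √(a² + b²) = √(0.01470 + 0.00001) = 0.12127.
True dip = arctan(0.12127) = 6.91°, dipping toward E (azimuth ≈ 092°).

6.91°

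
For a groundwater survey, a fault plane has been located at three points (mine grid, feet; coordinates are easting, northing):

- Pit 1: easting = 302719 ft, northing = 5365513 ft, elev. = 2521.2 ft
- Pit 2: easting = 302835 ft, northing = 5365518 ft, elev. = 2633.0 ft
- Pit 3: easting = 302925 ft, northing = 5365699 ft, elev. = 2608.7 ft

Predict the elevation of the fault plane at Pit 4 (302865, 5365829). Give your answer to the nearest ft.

Two edge vectors: Pit 1→Pit 2 = (116, 5, 111.8), Pit 1→Pit 3 = (206, 186, 87.5).
Normal n = (Pit 1→Pit 2) × (Pit 1→Pit 3) = (-20357.3, 12880.8, 20546).
So ∂z/∂easting = −n_x/n_z = 0.99081573 and ∂z/∂northing = −n_y/n_z = −0.62692495.
Intercept c from Pit 1: 2521.2 − 299938.75 + 3363773.96 = 3066356.42.
At (302865, 5365829): z = 300083.4 − 3363972.1 + 3066356.42 = 2467.8 ft.

2468 ft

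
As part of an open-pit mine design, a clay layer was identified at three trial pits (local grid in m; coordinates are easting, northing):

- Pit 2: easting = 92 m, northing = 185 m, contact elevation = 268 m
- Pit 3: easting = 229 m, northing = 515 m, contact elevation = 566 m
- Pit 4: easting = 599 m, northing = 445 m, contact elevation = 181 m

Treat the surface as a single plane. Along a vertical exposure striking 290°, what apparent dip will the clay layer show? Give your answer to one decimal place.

49.7°

Two edge vectors: Pit 2→Pit 3 = (137, 330, 298), Pit 2→Pit 4 = (507, 260, -87).
Normal n = (Pit 2→Pit 3) × (Pit 2→Pit 4) = (-106190, 163005, -131690).
So ∂z/∂easting = −n_x/n_z = −0.80636 and ∂z/∂northing = −n_y/n_z = 1.23779.
Unit vector along 290° is (sin 290°, cos 290°) = (-0.9397, 0.3420).
Slope in that direction = a·(-0.9397) + b·(0.3420) = 1.18108.
Apparent dip = arctan|1.18108| = 49.7° (true dip is 55.9°, so apparent ≤ true as expected).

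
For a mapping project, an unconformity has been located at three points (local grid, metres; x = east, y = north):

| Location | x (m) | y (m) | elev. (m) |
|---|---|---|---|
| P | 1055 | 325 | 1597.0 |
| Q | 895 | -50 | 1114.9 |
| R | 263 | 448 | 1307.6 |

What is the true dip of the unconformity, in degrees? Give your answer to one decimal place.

Let the plane be z = a·x + b·y + c.
Q−P: −160a − 375b = −482.1;  R−P: −792a + 123b = −289.4.
Solving gives a = 0.52995, b = 1.05949.
Gradient magnitude |∇z| = √(a² + b²) = √(0.28084 + 1.12252) = 1.18464.
True dip = arctan(1.18464) = 49.8°, dipping toward SSW (azimuth ≈ 207°).

49.8°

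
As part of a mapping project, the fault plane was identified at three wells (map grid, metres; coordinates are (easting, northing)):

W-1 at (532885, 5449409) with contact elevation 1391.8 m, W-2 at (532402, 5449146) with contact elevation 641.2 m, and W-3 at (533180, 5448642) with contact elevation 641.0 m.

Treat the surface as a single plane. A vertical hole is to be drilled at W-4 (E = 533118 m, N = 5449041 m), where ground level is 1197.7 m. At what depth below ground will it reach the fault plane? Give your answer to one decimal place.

Let the plane be z = a·E + b·N + c.
W-2−W-1: −483a − 263b = −750.6;  W-3−W-1: 295a − 767b = −750.8.
Solving gives a = 0.844220906, b = 1.303579097.
Then c = 1391.8 − a·532885 − b·5449409 = −7552216.52.
At (533118, 5449041): z_contact = 450069.36 + 7103255.95 − 7552216.52 = 1108.79 m.
Depth below ground = 1197.7 − 1108.79 = 88.9 m.

88.9 m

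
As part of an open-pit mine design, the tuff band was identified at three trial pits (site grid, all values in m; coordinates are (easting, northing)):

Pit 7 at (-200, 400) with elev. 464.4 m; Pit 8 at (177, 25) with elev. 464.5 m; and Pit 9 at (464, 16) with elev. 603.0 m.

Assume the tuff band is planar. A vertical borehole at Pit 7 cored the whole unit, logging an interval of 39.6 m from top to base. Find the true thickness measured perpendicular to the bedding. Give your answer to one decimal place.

32.3 m

Let the plane be z = a·E + b·N + c.
Pit 8−Pit 7: 377a − 375b = 0.1;  Pit 9−Pit 7: 664a − 384b = 138.6.
Solving gives a = 0.49828, b = 0.50067.
|∇z| = √(a²+b²) = 0.70637, so dip δ = arctan(0.70637) = 35.24°.
True thickness = vertical thickness × cos δ = 39.6 × cos 35.24° = 32.3 m.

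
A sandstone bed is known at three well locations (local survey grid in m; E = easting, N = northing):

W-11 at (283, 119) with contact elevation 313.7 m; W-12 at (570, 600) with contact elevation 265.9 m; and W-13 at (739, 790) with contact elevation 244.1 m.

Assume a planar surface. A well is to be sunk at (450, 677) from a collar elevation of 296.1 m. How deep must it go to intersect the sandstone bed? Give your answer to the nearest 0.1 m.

Let the plane be z = a·E + b·N + c.
W-12−W-11: 287a + 481b = −47.8;  W-13−W-11: 456a + 671b = −69.6.
Solving gives a = −0.05246, b = −0.06807.
Then c = 313.7 − a·283 − b·119 = 336.65.
At (450, 677): z_contact = −23.61 − 46.09 + 336.65 = 266.95 m.
Depth below ground = 296.1 − 266.95 = 29.1 m.

29.1 m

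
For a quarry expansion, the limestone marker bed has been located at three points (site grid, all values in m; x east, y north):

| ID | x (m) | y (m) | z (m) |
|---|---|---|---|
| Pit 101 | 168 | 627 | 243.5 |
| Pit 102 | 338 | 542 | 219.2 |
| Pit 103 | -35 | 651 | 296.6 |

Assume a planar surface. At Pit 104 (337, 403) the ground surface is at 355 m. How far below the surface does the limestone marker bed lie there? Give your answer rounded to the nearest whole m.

92 m

Let the plane be z = a·x + b·y + c.
Pit 102−Pit 101: 170a − 85b = −24.3;  Pit 103−Pit 101: −203a + 24b = 53.1.
Solving gives a = −0.29831, b = −0.31075.
Then c = 243.5 − a·168 − b·627 = 488.46.
At (337, 403): z_contact = −100.5 − 125.2 + 488.46 = 262.7 m.
Depth below ground = 355 − 262.7 = 92 m.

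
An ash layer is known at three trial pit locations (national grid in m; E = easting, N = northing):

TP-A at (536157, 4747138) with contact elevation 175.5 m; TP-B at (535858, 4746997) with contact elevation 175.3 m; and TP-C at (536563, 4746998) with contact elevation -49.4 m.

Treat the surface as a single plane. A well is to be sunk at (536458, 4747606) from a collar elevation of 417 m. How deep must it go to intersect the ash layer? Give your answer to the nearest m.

Let the plane be z = a·E + b·N + c.
TP-B−TP-A: −299a − 141b = −0.2;  TP-C−TP-A: 406a − 140b = −224.9.
Solving gives a = −0.31968700, b = 0.67933627.
Then c = 175.5 − a·536157 − b·4747138 = −3053325.08.
At (536458, 4747606): z_contact = −171498.6 + 3225220.9 − 3053325.08 = 397.2 m.
Depth below ground = 417 − 397.2 = 20 m.

20 m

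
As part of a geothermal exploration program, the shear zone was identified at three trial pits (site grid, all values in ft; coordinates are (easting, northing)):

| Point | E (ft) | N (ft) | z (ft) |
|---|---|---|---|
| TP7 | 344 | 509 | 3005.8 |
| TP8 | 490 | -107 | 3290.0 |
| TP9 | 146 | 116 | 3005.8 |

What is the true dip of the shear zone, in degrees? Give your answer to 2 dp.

34.89°

Two edge vectors: TP7→TP8 = (146, -616, 284.2), TP7→TP9 = (-198, -393, 0).
Normal n = (TP7→TP8) × (TP7→TP9) = (111690.6, -56271.6, -179346).
So ∂z/∂E = −n_x/n_z = 0.62277 and ∂z/∂N = −n_y/n_z = −0.31376.
Gradient magnitude |∇z| = √(a² + b²) = √(0.38784 + 0.09845) = 0.69734.
True dip = arctan(0.69734) = 34.89°, dipping toward WNW (azimuth ≈ 297°).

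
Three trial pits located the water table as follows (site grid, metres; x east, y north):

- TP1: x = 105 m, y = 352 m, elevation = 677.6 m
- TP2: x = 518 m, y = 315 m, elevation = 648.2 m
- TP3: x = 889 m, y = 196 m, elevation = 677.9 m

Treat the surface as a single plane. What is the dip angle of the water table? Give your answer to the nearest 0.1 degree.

Let the plane be z = a·x + b·y + c.
TP2−TP1: 413a − 37b = −29.4;  TP3−TP1: 784a − 156b = 0.3.
Solving gives a = −0.12980, b = −0.65425.
Gradient magnitude |∇z| = √(a² + b²) = √(0.01685 + 0.42804) = 0.66700.
True dip = arctan(0.66700) = 33.7°, dipping toward N (azimuth ≈ 011°).

33.7°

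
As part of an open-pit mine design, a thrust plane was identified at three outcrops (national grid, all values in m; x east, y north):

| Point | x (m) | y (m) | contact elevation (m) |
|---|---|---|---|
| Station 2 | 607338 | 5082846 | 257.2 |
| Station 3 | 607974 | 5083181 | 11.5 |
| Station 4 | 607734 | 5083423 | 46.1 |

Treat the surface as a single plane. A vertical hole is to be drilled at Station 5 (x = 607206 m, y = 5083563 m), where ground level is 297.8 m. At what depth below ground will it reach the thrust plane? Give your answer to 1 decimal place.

113.7 m

Let the plane be z = a·x + b·y + c.
Station 3−Station 2: 636a + 335b = −245.7;  Station 4−Station 2: 396a + 577b = −211.1.
Solving gives a = −0.303229882, b = −0.157748643.
Then c = 257.2 − a·607338 − b·5082846 = 986232.29.
At (607206, 5083563): z_contact = −184123.00 − 801925.16 + 986232.29 = 184.12 m.
Depth below ground = 297.8 − 184.12 = 113.7 m.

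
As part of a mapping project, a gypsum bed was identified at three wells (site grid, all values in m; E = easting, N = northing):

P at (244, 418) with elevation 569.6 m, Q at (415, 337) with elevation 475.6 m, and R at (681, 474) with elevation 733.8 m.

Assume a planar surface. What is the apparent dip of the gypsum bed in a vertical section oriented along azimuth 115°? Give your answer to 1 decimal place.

26.0°

Let the plane be z = a·E + b·N + c.
Q−P: 171a − 81b = −94;  R−P: 437a + 56b = 164.2.
Solving gives a = 0.17869, b = 1.53773.
Unit vector along 115° is (sin 115°, cos 115°) = (0.9063, -0.4226).
Slope in that direction = a·(0.9063) + b·(-0.4226) = −0.48792.
Apparent dip = arctan|0.48792| = 26.0° (true dip is 57.1°, so apparent ≤ true as expected).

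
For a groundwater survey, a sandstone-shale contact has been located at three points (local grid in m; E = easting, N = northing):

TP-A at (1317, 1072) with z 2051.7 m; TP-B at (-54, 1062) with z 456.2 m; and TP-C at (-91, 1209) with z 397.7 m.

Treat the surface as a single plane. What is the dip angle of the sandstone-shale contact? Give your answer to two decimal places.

Two edge vectors: TP-A→TP-B = (-1371, -10, -1595.5), TP-A→TP-C = (-1408, 137, -1654).
Normal n = (TP-A→TP-B) × (TP-A→TP-C) = (235123.5, -21170, -201907).
So ∂z/∂E = −n_x/n_z = 1.16451 and ∂z/∂N = −n_y/n_z = −0.10485.
Gradient magnitude |∇z| = √(a² + b²) = √(1.35609 + 0.01099) = 1.16922.
True dip = arctan(1.16922) = 49.46°, dipping toward W (azimuth ≈ 275°).

49.46°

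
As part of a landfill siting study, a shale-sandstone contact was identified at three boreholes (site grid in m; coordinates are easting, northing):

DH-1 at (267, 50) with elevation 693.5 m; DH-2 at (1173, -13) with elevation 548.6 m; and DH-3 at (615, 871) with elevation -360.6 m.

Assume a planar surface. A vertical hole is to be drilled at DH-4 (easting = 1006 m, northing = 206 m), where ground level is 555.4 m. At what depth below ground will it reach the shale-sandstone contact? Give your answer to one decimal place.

225.1 m

Two edge vectors: DH-1→DH-2 = (906, -63, -144.9), DH-1→DH-3 = (348, 821, -1054.1).
Normal n = (DH-1→DH-2) × (DH-1→DH-3) = (185371.2, 904589.4, 765750).
So ∂z/∂easting = −n_x/n_z = −0.242078 and ∂z/∂northing = −n_y/n_z = −1.181312.
Intercept c from DH-1: 693.5 + 64.63 + 59.07 = 817.20.
At (1006, 206): z_contact = −243.53 − 243.35 + 817.20 = 330.32 m.
Depth below ground = 555.4 − 330.32 = 225.1 m.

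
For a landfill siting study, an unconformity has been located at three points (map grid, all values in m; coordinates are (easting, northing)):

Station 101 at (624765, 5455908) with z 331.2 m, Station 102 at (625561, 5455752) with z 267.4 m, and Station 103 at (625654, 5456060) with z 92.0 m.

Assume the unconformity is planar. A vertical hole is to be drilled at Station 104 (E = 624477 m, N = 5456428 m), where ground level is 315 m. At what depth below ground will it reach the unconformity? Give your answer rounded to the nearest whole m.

199 m

Let the plane be z = a·E + b·N + c.
Station 102−Station 101: 796a − 156b = −63.8;  Station 103−Station 101: 889a + 152b = −239.2.
Solving gives a = −0.18104407, b = −0.51481462.
Then c = 331.2 − a·624765 − b·5455908 = 2922222.38.
At (624477, 5456428): z_contact = −113057.9 − 2809048.9 + 2922222.38 = 115.6 m.
Depth below ground = 315 − 115.6 = 199 m.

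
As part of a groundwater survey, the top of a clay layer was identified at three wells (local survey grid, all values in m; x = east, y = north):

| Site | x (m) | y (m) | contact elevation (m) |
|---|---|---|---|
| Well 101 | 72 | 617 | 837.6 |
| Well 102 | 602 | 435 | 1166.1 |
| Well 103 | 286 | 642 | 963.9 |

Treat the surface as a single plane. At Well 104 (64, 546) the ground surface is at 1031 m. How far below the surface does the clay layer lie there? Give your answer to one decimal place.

Two edge vectors: Well 101→Well 102 = (530, -182, 328.5), Well 101→Well 103 = (214, 25, 126.3).
Normal n = (Well 101→Well 102) × (Well 101→Well 103) = (-31199.1, 3360, 52198).
So ∂z/∂x = −n_x/n_z = 0.59771 and ∂z/∂y = −n_y/n_z = −0.06437.
Intercept c from Well 101: 837.6 − 43.03 + 39.72 = 834.28.
At (64, 546): z_contact = 38.25 − 35.15 + 834.28 = 837.39 m.
Depth below ground = 1031 − 837.39 = 193.6 m.

193.6 m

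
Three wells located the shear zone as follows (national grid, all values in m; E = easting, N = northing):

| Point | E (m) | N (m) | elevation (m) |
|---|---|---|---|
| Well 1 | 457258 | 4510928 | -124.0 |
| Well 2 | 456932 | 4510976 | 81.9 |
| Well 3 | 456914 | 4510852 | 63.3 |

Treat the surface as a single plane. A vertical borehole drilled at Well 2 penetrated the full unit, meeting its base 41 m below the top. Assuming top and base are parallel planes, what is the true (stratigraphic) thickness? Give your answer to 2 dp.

Let the plane be z = a·E + b·N + c.
Well 2−Well 1: −326a + 48b = 205.9;  Well 3−Well 1: −344a − 76b = 187.3.
Solving gives a = −0.59675, b = 0.23663.
|∇z| = √(a²+b²) = 0.64196, so dip δ = arctan(0.64196) = 32.70°.
True thickness = vertical thickness × cos δ = 41 × cos 32.70° = 34.50 m.

34.50 m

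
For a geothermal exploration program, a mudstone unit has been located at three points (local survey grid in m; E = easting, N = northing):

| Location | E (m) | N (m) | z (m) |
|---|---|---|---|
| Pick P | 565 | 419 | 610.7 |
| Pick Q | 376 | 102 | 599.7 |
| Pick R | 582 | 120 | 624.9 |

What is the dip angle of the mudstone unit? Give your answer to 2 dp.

7.53°

Let the plane be z = a·E + b·N + c.
Pick Q−Pick P: −189a − 317b = −11;  Pick R−Pick P: 17a − 299b = 14.2.
Solving gives a = 0.12585, b = −0.04034.
Gradient magnitude |∇z| = √(a² + b²) = √(0.01584 + 0.00163) = 0.13216.
True dip = arctan(0.13216) = 7.53°, dipping toward WNW (azimuth ≈ 288°).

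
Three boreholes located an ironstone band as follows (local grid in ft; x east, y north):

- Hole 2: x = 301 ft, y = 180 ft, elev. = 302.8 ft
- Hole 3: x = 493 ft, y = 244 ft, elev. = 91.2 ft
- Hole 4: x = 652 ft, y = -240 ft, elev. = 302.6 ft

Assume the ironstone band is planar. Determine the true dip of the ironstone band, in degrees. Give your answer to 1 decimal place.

Let the plane be z = a·x + b·y + c.
Hole 3−Hole 2: 192a + 64b = −211.6;  Hole 4−Hole 2: 351a − 420b = −0.2.
Solving gives a = −0.86209, b = −0.71998.
Gradient magnitude |∇z| = √(a² + b²) = √(0.74320 + 0.51838) = 1.12320.
True dip = arctan(1.12320) = 48.3°, dipping toward NE (azimuth ≈ 050°).

48.3°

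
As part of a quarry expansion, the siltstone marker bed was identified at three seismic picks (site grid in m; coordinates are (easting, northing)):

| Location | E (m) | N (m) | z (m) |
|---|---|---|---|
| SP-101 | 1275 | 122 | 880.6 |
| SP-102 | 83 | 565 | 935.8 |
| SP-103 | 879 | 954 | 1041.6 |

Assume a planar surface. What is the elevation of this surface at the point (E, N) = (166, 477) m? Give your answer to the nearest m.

Let the plane be z = a·E + b·N + c.
SP-102−SP-101: −1192a + 443b = 55.2;  SP-103−SP-101: −396a + 832b = 161.
Solving gives a = 0.03111, b = 0.20832.
Then c = 880.6 − a·1275 − b·122 = 815.52.
At (166, 477): z = 5.2 + 99.4 + 815.52 = 920.1 m.

920 m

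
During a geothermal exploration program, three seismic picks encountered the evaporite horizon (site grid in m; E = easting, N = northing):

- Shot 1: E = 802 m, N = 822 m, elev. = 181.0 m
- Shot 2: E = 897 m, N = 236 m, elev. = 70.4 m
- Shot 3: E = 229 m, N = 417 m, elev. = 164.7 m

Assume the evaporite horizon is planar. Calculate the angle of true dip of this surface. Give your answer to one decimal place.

Let the plane be z = a·E + b·N + c.
Shot 2−Shot 1: 95a − 586b = −110.6;  Shot 3−Shot 1: −573a − 405b = −16.3.
Solving gives a = −0.09416, b = 0.17347.
Gradient magnitude |∇z| = √(a² + b²) = √(0.00887 + 0.03009) = 0.19738.
True dip = arctan(0.19738) = 11.2°, dipping toward SSE (azimuth ≈ 152°).

11.2°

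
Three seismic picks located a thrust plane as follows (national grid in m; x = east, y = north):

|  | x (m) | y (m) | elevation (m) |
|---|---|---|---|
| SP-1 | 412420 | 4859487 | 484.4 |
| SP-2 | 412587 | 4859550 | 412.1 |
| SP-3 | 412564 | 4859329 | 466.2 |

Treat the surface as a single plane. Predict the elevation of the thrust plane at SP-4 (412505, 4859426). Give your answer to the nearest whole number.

Let the plane be z = a·x + b·y + c.
SP-2−SP-1: 167a + 63b = −72.3;  SP-3−SP-1: 144a − 158b = −18.2.
Solving gives a = −0.35450392, b = −0.20790231.
Then c = 484.4 − a·412420 − b·4859487 = 1156987.46.
At (412505, 4859426): z = −146234.6 − 1010285.9 + 1156987.46 = 466.9 m.

467 m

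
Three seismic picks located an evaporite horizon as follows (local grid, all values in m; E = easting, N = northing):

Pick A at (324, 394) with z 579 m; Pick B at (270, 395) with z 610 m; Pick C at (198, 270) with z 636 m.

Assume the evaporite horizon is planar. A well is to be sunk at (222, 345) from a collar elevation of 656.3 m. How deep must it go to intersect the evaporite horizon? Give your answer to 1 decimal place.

24.9 m

Let the plane be z = a·E + b·N + c.
Pick B−Pick A: −54a + 1b = 31;  Pick C−Pick A: −126a − 124b = 57.
Solving gives a = −0.57183, b = 0.12137.
Then c = 579 − a·324 − b·394 = 716.45.
At (222, 345): z_contact = −126.95 + 41.87 + 716.45 = 631.38 m.
Depth below ground = 656.3 − 631.38 = 24.9 m.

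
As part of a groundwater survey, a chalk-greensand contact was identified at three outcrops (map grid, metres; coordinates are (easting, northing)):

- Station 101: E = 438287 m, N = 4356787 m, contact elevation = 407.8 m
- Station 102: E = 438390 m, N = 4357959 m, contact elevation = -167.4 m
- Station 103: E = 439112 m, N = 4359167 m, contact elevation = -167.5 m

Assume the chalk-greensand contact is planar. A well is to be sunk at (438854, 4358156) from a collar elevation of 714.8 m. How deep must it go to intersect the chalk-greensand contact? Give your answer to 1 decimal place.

Let the plane be z = a·E + b·N + c.
Station 102−Station 101: 103a + 1172b = −575.2;  Station 103−Station 101: 825a + 2380b = −575.3.
Solving gives a = 0.962542119, b = −0.575376995.
Then c = 407.8 − a·438287 − b·4356787 = 2085333.11.
At (438854, 4358156): z_contact = 422415.46 − 2507582.70 + 2085333.11 = 165.87 m.
Depth below ground = 714.8 − 165.87 = 548.9 m.

548.9 m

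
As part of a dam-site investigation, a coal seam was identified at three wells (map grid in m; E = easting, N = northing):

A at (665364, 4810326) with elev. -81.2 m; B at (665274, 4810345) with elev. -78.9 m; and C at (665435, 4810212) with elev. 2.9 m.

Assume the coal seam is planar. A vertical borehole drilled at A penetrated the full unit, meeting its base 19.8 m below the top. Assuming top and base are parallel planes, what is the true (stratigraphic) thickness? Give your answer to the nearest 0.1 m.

14.8 m

Two edge vectors: A→B = (-90, 19, 2.3), A→C = (71, -114, 84.1).
Normal n = (A→B) × (A→C) = (1860.1, 7732.3, 8911).
So ∂z/∂E = −n_x/n_z = −0.20874 and ∂z/∂N = −n_y/n_z = −0.86773.
|∇z| = √(a²+b²) = 0.89248, so dip δ = arctan(0.89248) = 41.75°.
True thickness = vertical thickness × cos δ = 19.8 × cos 41.75° = 14.8 m.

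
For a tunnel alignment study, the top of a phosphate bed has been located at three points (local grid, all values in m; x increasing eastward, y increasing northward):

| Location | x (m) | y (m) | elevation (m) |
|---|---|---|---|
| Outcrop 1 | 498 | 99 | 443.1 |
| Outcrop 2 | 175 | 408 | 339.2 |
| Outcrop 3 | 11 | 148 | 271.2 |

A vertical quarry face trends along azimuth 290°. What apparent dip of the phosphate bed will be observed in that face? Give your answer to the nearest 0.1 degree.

17.9°

Two edge vectors: Outcrop 1→Outcrop 2 = (-323, 309, -103.9), Outcrop 1→Outcrop 3 = (-487, 49, -171.9).
Normal n = (Outcrop 1→Outcrop 2) × (Outcrop 1→Outcrop 3) = (-48026, -4924.4, 134656).
So ∂z/∂x = −n_x/n_z = 0.35666 and ∂z/∂y = −n_y/n_z = 0.03657.
Unit vector along 290° is (sin 290°, cos 290°) = (-0.9397, 0.3420).
Slope in that direction = a·(-0.9397) + b·(0.3420) = −0.32264.
Apparent dip = arctan|0.32264| = 17.9° (true dip is 19.7°, so apparent ≤ true as expected).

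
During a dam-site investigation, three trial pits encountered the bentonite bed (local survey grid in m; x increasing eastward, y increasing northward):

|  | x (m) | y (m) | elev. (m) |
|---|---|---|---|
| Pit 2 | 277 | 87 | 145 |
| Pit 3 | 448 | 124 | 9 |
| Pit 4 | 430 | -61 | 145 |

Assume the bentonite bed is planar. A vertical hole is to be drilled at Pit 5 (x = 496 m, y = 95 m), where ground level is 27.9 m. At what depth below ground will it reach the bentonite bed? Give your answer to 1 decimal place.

30.6 m

Two edge vectors: Pit 2→Pit 3 = (171, 37, -136), Pit 2→Pit 4 = (153, -148, 0).
Normal n = (Pit 2→Pit 3) × (Pit 2→Pit 4) = (-20128, -20808, -30969).
So ∂z/∂x = −n_x/n_z = −0.64994 and ∂z/∂y = −n_y/n_z = −0.67190.
Intercept c from Pit 2: 145 + 180.03 + 58.46 = 383.49.
At (496, 95): z_contact = −322.37 − 63.83 + 383.49 = -2.71 m.
Depth below ground = 27.9 − (-2.71) = 30.6 m.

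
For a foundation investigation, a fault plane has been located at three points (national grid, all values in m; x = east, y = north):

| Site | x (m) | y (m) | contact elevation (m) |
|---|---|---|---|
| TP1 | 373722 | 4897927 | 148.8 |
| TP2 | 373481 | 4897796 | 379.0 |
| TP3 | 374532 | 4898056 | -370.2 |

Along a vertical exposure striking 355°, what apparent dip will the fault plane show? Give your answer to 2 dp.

37.62°

Let the plane be z = a·x + b·y + c.
TP2−TP1: −241a − 131b = 230.2;  TP3−TP1: 810a + 129b = −519.
Solving gives a = −0.51043, b = −0.81821.
Unit vector along 355° is (sin 355°, cos 355°) = (-0.0872, 0.9962).
Slope in that direction = a·(-0.0872) + b·(0.9962) = −0.77061.
Apparent dip = arctan|0.77061| = 37.62° (true dip is 44.0°, so apparent ≤ true as expected).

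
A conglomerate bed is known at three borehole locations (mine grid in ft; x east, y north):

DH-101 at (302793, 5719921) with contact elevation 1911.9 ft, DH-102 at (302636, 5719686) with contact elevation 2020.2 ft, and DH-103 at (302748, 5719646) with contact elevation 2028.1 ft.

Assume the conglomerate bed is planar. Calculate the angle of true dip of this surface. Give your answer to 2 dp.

22.64°

Two edge vectors: DH-101→DH-102 = (-157, -235, 108.3), DH-101→DH-103 = (-45, -275, 116.2).
Normal n = (DH-101→DH-102) × (DH-101→DH-103) = (2475.5, 13369.9, 32600).
So ∂z/∂x = −n_x/n_z = −0.07594 and ∂z/∂y = −n_y/n_z = −0.41012.
Gradient magnitude |∇z| = √(a² + b²) = √(0.00577 + 0.16820) = 0.41709.
True dip = arctan(0.41709) = 22.64°, dipping toward N (azimuth ≈ 010°).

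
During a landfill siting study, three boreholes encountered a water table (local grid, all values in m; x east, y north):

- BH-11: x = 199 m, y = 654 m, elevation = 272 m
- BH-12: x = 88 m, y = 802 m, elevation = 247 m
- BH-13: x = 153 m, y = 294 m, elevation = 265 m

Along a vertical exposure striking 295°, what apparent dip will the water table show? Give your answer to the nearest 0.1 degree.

11.2°

Let the plane be z = a·x + b·y + c.
BH-12−BH-11: −111a + 148b = −25;  BH-13−BH-11: −46a − 360b = −7.
Solving gives a = 0.21459, b = −0.00798.
Unit vector along 295° is (sin 295°, cos 295°) = (-0.9063, 0.4226).
Slope in that direction = a·(-0.9063) + b·(0.4226) = −0.19786.
Apparent dip = arctan|0.19786| = 11.2° (true dip is 12.1°, so apparent ≤ true as expected).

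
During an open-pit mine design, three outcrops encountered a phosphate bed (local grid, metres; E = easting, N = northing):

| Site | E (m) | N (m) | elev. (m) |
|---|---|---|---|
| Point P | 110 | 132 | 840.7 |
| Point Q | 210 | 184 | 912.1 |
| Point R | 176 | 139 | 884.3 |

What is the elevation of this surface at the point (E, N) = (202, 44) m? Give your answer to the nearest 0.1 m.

Two edge vectors: Point P→Point Q = (100, 52, 71.4), Point P→Point R = (66, 7, 43.6).
Normal n = (Point P→Point Q) × (Point P→Point R) = (1767.4, 352.4, -2732).
So ∂z/∂E = −n_x/n_z = 0.64693 and ∂z/∂N = −n_y/n_z = 0.12899.
Intercept c from Point P: 840.7 − 71.16 − 17.03 = 752.51.
At (202, 44): z = 130.7 + 5.7 + 752.51 = 888.9 m.

888.9 m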